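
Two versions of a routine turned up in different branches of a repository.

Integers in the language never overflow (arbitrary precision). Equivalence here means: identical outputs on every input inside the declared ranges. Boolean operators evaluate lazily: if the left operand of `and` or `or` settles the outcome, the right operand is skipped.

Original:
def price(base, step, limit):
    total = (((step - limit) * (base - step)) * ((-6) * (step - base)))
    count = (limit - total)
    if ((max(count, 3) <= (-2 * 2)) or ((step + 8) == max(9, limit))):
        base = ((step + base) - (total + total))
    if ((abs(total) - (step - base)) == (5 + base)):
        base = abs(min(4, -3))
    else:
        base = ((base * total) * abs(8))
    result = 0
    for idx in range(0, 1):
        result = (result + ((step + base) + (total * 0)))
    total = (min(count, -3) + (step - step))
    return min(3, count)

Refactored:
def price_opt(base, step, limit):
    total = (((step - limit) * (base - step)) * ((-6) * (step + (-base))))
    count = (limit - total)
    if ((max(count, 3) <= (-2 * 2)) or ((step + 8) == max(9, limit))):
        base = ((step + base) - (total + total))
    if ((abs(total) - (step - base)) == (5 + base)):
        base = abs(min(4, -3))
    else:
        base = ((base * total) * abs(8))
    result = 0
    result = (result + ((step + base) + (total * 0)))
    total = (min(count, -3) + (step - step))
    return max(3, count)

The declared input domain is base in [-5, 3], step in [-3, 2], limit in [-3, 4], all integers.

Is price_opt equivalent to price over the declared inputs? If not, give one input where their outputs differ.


Input base=-5, step=-3, limit=-3: -3 from price versus 3 from price_opt.
verdict: not equivalent; witness: base=-5, step=-3, limit=-3


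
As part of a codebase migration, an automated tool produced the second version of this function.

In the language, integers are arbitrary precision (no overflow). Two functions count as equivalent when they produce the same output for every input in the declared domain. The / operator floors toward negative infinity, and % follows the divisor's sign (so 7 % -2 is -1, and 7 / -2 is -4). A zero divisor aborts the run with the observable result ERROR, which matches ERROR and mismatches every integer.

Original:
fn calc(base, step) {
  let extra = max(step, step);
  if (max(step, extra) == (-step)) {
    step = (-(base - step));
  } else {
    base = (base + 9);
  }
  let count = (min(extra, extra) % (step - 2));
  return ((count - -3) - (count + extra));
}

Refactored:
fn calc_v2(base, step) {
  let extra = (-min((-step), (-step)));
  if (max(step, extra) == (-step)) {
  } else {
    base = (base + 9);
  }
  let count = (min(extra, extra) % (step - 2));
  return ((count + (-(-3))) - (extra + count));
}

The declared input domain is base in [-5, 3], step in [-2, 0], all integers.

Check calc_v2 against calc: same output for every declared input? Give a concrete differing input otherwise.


Not equivalent: base=-2, step=0 separates them (ERROR vs 3).
calc: extra := 0 | (max(step, extra) == (-step)): true | step := 2 | divide-by-zero, output ERROR
calc_v2: extra := 0 | (max(step, extra) == (-step)): true | count := 0 | result 3
verdict: not equivalent; witness: base=-2, step=0


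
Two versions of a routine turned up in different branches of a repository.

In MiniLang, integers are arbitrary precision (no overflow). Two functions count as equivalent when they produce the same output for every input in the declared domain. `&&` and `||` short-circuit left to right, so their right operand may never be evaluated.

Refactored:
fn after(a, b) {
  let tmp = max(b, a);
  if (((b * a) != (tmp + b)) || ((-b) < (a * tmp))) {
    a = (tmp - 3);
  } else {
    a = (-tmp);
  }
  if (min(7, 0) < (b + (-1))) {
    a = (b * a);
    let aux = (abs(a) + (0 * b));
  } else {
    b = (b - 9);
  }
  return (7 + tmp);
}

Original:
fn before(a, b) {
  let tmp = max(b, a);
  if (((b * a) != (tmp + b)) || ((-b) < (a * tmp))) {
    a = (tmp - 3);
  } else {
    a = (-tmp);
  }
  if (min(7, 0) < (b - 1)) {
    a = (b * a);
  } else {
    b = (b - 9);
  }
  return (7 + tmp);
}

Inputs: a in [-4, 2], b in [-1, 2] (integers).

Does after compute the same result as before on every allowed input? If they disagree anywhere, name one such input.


This is a faithful refactor — statement counts differ, and min/max/abs usage differs, and local variable names differ, and arithmetic usage differs, and constant usage differs, but the computed results match everywhere.
Spot check at a=-3, b=-1 — before: tmp becomes -1; next (((b * a) != (tmp + b)) || ((-b) < (a * tmp))) evaluates to true; next a becomes -4; next (min(7, 0) < (b - 1)) evaluates to false; next b becomes -10; next final value 6. after: tmp becomes -1; next (((b * a) != (tmp + b)) || ((-b) < (a * tmp))) evaluates to true; next a becomes -4; next (min(7, 0) < (b + (-1))) evaluates to false; next b becomes -10; next final value 6. Both give 6.
Across all 28 domain points the two functions coincide.
verdict: equivalent


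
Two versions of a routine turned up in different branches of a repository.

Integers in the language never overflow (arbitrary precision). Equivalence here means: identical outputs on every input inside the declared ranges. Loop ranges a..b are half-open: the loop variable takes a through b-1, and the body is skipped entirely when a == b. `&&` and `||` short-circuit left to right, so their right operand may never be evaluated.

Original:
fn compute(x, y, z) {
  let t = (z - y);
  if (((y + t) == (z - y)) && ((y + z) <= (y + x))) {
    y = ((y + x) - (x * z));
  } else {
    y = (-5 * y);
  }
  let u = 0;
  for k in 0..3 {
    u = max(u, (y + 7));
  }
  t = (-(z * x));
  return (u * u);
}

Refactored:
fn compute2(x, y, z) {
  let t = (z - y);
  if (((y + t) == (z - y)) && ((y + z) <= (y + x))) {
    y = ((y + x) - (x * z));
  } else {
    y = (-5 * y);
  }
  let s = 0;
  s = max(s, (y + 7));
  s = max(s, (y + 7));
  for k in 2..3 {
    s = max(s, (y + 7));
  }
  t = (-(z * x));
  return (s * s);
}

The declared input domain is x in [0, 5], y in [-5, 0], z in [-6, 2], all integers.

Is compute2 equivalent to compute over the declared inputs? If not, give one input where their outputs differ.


This is a faithful refactor — constant usage differs; and local variable names differ; and statement counts differ; and arithmetic usage differs; and loop structure differs; and min/max/abs usage differs, but the computed results match everywhere.
Spot check at x=5, y=-5, z=-5 — compute: t=0, then (((y + t) == (z - y)) && ((y + z) <= (y + x))) is false, then y=25, then u=0, then (k=0), then u=32, then (k=1), then u=32, then (k=2), then u=32, then t=25, then returns 1024. compute2: t=0, then (((y + t) == (z - y)) && ((y + z) <= (y + x))) is false, then y=25, then s=0, then s=32, then s=32, then (k=2), then s=32, then t=25, then returns 1024. Both give 1024.
An exhaustive pass over the 324 declared inputs shows identical outputs.
verdict: equivalent


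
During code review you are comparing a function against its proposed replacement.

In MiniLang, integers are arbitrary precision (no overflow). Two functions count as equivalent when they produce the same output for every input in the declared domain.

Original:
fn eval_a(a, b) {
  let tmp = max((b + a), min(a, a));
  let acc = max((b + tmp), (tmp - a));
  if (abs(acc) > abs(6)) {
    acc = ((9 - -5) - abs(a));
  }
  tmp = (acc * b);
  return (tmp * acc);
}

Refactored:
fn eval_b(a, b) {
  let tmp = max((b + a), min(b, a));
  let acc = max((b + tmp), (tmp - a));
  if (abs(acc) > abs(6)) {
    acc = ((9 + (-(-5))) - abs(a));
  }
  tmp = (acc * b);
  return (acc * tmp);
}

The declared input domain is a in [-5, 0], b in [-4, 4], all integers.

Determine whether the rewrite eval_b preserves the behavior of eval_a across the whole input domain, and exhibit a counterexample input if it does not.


Consider the input a=-3, b=-4.
eval_a: tmp becomes -3; next acc becomes 0; next (abs(acc) > abs(6)) evaluates to false; next tmp becomes 0; next final value 0
eval_b: tmp becomes -4; next acc becomes -1; next (abs(acc) > abs(6)) evaluates to false; next tmp becomes 4; next final value -4
0 vs -4 — the two versions disagree here.
verdict: not equivalent; witness: a=-3, b=-4


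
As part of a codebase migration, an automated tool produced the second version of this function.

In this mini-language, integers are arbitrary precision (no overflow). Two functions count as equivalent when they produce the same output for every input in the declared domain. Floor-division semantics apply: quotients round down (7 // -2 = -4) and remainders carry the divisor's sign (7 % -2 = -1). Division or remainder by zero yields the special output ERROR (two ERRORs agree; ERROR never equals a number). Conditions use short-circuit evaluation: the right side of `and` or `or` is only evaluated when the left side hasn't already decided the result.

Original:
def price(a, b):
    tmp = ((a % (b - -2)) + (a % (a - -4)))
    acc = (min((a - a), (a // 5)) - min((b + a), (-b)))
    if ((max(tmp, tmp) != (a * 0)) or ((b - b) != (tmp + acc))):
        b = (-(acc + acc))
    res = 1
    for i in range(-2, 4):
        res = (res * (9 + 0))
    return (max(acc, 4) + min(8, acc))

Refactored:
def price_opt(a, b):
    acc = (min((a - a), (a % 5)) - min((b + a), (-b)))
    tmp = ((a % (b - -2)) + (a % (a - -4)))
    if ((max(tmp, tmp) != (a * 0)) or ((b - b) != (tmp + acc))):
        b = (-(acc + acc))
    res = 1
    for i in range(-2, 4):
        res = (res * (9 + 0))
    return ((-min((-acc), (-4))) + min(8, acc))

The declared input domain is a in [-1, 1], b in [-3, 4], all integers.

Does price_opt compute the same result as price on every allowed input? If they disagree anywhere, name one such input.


The rewrite breaks on a=-1, b=-3, where the results are 7 and 8.
price: tmp = 2; acc = 3; ((max(tmp, tmp) != (a * 0)) or ((b - b) != (tmp + acc))) -> true; b = -6; res = 1; [i=-2]; res = 9; [i=-1]; res = 81; [i=0]; res = 729; [i=1]; res = 6561; [i=2]; res = 59049; [i=3]; res = 531441; return 7
price_opt: acc = 4; tmp = 2; ((max(tmp, tmp) != (a * 0)) or ((b - b) != (tmp + acc))) -> true; b = -8; res = 1; [i=-2]; res = 9; [i=-1]; res = 81; [i=0]; res = 729; [i=1]; res = 6561; [i=2]; res = 59049; [i=3]; res = 531441; return 8
verdict: not equivalent; witness: a=-1, b=-3


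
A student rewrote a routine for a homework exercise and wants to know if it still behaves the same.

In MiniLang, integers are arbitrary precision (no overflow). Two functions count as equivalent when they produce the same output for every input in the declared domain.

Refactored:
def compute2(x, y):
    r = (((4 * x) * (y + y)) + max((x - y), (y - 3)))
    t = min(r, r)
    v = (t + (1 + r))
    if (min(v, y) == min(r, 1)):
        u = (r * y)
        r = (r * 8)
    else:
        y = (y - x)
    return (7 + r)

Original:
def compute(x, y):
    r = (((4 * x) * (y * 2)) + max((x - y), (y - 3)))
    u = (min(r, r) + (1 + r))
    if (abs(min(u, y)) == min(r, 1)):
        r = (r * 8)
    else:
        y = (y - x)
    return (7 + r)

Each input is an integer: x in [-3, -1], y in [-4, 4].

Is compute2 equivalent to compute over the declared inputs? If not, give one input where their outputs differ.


Evaluate both at x=-3, y=-1.
compute: r := 22 | u := 45 | (abs(min(u, y)) == min(r, 1)): true | r := 176 | result 183
compute2: r := 22 | t := 22 | v := 45 | (min(v, y) == min(r, 1)): false | y := 2 | result 29
183 vs 29 — the two versions disagree here.
verdict: not equivalent; witness: x=-3, y=-1


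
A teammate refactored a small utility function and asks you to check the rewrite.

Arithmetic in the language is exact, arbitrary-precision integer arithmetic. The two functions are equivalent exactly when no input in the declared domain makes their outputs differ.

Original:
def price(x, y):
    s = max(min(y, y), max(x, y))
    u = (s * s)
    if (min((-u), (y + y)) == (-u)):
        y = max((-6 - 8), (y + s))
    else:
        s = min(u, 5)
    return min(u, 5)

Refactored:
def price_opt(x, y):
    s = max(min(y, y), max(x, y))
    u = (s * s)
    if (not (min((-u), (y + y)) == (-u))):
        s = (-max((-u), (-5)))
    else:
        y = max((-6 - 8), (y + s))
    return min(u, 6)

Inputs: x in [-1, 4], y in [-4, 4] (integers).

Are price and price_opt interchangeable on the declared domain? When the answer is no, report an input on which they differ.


At x=-1, y=3: price gives 5, price_opt gives 6.
verdict: not equivalent; witness: x=-1, y=3


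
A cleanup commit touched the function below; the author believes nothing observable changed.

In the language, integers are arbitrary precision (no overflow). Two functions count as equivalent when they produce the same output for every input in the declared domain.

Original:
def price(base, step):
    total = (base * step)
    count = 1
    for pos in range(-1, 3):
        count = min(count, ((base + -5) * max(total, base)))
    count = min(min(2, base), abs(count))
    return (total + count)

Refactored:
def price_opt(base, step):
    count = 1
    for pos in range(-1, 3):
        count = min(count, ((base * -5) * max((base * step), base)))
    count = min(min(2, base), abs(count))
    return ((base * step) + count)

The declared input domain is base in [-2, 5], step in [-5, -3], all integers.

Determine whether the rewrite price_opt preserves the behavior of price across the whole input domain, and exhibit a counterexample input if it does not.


Evaluate both at base=5, step=-5.
price: total becomes -25; next count becomes 1; next at pos=-1:; next count becomes 0; next at pos=0:; next count becomes 0; next at pos=1:; next count becomes 0; next at pos=2:; next count becomes 0; next count becomes 0; next final value -25
price_opt: count becomes 1; next at pos=-1:; next count becomes -125; next at pos=0:; next count becomes -125; next at pos=1:; next count becomes -125; next at pos=2:; next count becomes -125; next count becomes 2; next final value -23
-25 vs -23 — the two versions disagree here.
verdict: not equivalent; witness: base=5, step=-5


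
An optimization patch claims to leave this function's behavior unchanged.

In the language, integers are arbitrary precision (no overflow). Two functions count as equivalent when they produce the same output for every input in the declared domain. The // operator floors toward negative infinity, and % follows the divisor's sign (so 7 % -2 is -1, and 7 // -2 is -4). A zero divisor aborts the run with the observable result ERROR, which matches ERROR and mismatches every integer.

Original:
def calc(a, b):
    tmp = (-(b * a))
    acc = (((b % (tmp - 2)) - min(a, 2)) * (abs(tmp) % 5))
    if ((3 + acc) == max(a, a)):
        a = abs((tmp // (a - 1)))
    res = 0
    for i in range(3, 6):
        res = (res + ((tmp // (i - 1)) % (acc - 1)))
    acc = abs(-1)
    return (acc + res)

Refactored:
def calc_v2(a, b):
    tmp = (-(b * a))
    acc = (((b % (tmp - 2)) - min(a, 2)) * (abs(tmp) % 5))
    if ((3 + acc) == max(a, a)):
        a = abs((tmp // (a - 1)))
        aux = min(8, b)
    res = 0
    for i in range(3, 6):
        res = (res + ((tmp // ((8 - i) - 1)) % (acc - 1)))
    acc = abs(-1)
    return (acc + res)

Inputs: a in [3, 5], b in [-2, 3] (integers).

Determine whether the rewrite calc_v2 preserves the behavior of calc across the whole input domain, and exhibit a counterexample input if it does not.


Behavior is preserved: although min/max/abs usage differs; and arithmetic usage differs; and local variable names differ; and statement counts differ; and constant usage differs, the outputs never diverge.
Spot check at a=5, b=0 — calc: tmp = 0; acc = 0; ((3 + acc) == max(a, a)) -> false; res = 0; [i=3]; res = 0; [i=4]; res = 0; [i=5]; res = 0; acc = 1; return 1. calc_v2: tmp = 0; acc = 0; ((3 + acc) == max(a, a)) -> false; res = 0; [i=3]; res = 0; [i=4]; res = 0; [i=5]; res = 0; acc = 1; return 1. Both give 1.
Sweeping the whole domain (18 inputs) finds no disagreement.
verdict: equivalent


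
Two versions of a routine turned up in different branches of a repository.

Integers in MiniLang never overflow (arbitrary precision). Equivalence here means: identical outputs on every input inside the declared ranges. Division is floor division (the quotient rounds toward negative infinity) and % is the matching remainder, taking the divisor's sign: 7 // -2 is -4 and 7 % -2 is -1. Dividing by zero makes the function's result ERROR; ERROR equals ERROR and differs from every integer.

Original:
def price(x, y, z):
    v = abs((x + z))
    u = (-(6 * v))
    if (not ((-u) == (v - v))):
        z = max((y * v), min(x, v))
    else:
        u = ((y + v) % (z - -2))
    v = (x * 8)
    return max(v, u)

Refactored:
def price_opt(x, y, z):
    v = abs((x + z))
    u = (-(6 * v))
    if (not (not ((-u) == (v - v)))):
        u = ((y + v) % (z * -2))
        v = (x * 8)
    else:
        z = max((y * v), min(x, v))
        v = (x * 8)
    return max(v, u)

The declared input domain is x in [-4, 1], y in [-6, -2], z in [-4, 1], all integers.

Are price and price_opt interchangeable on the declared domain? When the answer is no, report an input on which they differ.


Run the pair on x=-1, y=-5, z=1.
price: v := 0 | u := 0 | (not ((-u) == (v - v))): false | u := 1 | v := -8 | result 1
price_opt: v := 0 | u := 0 | (not (not ((-u) == (v - v)))): true | u := -1 | v := -8 | result -1
1 against -1: the behavior changed.
verdict: not equivalent; witness: x=-1, y=-5, z=1


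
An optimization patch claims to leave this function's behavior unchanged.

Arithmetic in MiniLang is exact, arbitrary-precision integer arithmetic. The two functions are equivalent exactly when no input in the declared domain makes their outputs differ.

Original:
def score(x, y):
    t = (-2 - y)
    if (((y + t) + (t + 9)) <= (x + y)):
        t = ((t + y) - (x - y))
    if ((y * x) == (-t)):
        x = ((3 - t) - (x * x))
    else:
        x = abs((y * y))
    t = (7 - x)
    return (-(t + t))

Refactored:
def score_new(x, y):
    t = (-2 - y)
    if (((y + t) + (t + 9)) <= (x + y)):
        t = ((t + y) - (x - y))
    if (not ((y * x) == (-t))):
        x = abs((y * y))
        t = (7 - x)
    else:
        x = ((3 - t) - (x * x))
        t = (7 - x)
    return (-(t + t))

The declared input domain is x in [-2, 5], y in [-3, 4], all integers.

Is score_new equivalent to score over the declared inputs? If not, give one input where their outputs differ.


The two are interchangeable: arithmetic usage differs, constant usage differs, boolean connective usage differs, statement counts differ, and every declared input agrees.
Tracing x=-2, y=-3: score: t=1, then (((y + t) + (t + 9)) <= (x + y)) is false, then ((y * x) == (-t)) is false, then x=9, then t=-2, then returns 4 | score_new: t=1, then (((y + t) + (t + 9)) <= (x + y)) is false, then (not ((y * x) == (-t))) is true, then x=9, then t=-2, then returns 4 — matching result 4.
An exhaustive pass over the 64 declared inputs shows identical outputs.
verdict: equivalent


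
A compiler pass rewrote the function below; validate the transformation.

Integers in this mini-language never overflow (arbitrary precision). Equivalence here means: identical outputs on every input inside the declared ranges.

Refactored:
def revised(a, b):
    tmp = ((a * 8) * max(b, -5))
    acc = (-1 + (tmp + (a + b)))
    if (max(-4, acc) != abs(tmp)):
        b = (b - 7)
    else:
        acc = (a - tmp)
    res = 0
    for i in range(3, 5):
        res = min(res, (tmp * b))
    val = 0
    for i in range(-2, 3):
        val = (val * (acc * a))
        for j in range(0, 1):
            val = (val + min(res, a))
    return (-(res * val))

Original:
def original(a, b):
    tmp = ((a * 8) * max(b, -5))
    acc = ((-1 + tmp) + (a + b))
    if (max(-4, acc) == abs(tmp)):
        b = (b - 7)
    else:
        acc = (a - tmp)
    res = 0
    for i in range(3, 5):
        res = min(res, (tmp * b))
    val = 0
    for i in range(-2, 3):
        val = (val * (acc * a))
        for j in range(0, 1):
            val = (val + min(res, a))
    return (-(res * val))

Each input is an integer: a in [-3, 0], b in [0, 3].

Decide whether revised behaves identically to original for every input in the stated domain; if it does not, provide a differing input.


Evaluate both at a=-3, b=1.
original: tmp = -24; acc = -27; (max(-4, acc) == abs(tmp)) -> false; acc = 21; res = 0; [i=3]; res = -24; [i=4]; res = -24; val = 0; [i=-2]; val = 0; [j=0]; val = -24; [i=-1]; val = 1512; [j=0]; val = 1488; [i=0]; val = -93744; [j=0]; val = -93768; [i=1]; val = 5907384; [j=0]; val = 5907360; [i=2]; val = -372163680; [j=0]; val = -372163704; return -8931928896
revised: tmp = -24; acc = -27; (max(-4, acc) != abs(tmp)) -> true; b = -6; res = 0; [i=3]; res = 0; [i=4]; res = 0; val = 0; [i=-2]; val = 0; [j=0]; val = -3; [i=-1]; val = -243; [j=0]; val = -246; [i=0]; val = -19926; [j=0]; val = -19929; [i=1]; val = -1614249; [j=0]; val = -1614252; [i=2]; val = -130754412; [j=0]; val = -130754415; return 0
-8931928896 != 0, so the rewrite changes behavior.
verdict: not equivalent; witness: a=-3, b=1


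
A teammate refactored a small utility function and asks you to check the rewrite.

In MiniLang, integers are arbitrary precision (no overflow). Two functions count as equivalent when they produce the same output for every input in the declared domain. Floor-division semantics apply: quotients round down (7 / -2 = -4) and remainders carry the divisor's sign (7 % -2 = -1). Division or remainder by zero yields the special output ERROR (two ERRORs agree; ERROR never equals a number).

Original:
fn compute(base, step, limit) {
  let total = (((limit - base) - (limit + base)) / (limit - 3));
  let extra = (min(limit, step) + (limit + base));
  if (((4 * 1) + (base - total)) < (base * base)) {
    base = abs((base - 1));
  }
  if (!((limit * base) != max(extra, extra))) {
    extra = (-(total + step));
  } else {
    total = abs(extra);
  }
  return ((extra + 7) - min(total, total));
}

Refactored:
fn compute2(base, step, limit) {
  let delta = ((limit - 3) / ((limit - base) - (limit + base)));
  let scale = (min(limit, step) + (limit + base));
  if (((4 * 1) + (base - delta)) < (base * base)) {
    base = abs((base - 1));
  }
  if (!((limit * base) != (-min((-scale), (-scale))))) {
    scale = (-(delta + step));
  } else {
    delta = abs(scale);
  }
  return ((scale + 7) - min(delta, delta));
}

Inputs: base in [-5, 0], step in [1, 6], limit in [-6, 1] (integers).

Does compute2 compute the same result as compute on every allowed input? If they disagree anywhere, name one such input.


There is a counterexample at base=-2, step=1, limit=-2: 8 on one side, -5 on the other.
compute: total=-1, then extra=-6, then (((4 * 1) + (base - total)) < (base * base)) is true, then base=3, then (!((limit * base) != max(extra, extra))) is true, then extra=0, then returns 8
compute2: delta=-2, then scale=-6, then (((4 * 1) + (base - delta)) < (base * base)) is false, then (!((limit * base) != (-min((-scale), (-scale))))) is false, then delta=6, then returns -5
verdict: not equivalent; witness: base=-2, step=1, limit=-2


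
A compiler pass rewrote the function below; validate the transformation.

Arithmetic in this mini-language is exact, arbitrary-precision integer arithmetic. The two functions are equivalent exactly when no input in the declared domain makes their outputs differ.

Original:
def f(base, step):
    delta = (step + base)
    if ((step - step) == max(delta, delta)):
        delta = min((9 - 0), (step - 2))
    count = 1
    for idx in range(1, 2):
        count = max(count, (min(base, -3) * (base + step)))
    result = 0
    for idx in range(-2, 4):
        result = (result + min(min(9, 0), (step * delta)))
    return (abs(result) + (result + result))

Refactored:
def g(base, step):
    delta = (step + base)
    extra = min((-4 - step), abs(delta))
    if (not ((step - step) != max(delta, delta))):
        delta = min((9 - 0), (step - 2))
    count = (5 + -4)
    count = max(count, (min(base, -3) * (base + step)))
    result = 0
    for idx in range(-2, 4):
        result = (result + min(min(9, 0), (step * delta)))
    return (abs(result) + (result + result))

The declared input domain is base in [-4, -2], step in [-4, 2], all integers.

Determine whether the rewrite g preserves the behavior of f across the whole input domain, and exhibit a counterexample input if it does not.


The two versions differ — the changes include constant usage differs, plus boolean connective usage differs, plus loop structure differs, plus local variable names differ, plus min/max/abs usage differs, plus arithmetic usage differs, plus comparison usage differs.
Tracing base=-3, step=-2: f: delta = -5; ((step - step) == max(delta, delta)) -> false; count = 1; [idx=1]; count = 15; result = 0; [idx=-2]; result = 0; [idx=-1]; result = 0; [idx=0]; result = 0; [idx=1]; result = 0; [idx=2]; result = 0; [idx=3]; result = 0; return 0 | g: delta = -5; extra = -2; (not ((step - step) != max(delta, delta))) -> false; count = 1; count = 15; result = 0; [idx=-2]; result = 0; [idx=-1]; result = 0; [idx=0]; result = 0; [idx=1]; result = 0; [idx=2]; result = 0; [idx=3]; result = 0; return 0 — matching result 0.
An exhaustive pass over the 21 declared inputs shows identical outputs.
verdict: equivalent


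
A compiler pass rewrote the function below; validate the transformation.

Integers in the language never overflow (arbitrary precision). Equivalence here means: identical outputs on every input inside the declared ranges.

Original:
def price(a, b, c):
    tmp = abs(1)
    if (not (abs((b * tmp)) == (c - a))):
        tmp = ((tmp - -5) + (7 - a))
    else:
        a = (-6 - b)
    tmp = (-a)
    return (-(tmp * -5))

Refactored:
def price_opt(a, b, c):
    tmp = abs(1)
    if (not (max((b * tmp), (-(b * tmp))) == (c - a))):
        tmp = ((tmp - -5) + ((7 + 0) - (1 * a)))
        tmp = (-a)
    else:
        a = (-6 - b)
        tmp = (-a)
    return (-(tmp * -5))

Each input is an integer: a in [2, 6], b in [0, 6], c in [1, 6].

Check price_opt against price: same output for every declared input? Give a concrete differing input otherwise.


Comparing the listings, the differences include: constant usage differs; and statement counts differ; and min/max/abs usage differs; and arithmetic usage differs.
Spot check at a=4, b=5, c=6 — price: tmp = 1; (not (abs((b * tmp)) == (c - a))) -> true; tmp = 9; tmp = -4; return -20. price_opt: tmp = 1; (not (max((b * tmp), (-(b * tmp))) == (c - a))) -> true; tmp = 9; tmp = -4; return -20. Both give -20.
Every one of the 210 inputs gives matching results.
verdict: equivalent


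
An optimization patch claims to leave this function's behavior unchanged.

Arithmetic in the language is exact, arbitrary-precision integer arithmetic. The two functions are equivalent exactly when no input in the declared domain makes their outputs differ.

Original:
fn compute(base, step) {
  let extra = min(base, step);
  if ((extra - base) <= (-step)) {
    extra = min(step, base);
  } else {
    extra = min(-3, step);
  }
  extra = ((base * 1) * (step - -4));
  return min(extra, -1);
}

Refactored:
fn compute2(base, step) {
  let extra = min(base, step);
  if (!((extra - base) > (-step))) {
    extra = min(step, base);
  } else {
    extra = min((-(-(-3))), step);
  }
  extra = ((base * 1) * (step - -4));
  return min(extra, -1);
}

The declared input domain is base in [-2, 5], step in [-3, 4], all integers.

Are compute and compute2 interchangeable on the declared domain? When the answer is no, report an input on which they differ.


The two are interchangeable: comparison usage differs, plus boolean connective usage differs, and every declared input agrees.
Tracing base=3, step=1: compute: extra becomes 1; next ((extra - base) <= (-step)) evaluates to true; next extra becomes 1; next extra becomes 15; next final value -1 | compute2: extra becomes 1; next (!((extra - base) > (-step))) evaluates to true; next extra becomes 1; next extra becomes 15; next final value -1 — matching result -1.
Sweeping the whole domain (64 inputs) finds no disagreement.
verdict: equivalent


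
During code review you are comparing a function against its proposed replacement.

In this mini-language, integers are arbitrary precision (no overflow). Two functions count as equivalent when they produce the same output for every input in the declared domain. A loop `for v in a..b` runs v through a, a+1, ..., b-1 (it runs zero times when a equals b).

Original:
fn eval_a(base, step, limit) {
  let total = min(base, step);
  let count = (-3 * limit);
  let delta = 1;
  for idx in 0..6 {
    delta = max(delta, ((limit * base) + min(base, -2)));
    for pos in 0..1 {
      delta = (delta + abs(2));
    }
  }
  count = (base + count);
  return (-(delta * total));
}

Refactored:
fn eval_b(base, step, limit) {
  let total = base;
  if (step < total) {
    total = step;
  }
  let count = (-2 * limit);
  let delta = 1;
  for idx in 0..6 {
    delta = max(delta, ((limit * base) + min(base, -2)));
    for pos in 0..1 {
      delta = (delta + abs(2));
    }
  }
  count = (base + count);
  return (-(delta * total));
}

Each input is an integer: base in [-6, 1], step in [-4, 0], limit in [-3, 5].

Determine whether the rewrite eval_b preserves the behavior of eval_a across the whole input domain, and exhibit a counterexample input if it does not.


Equivalent. The suspicious edit (`-3` became `-2`) never changes the result for any input inside the declared domain.
Every one of the 360 inputs gives matching results.
One worked example (base=-6, step=-1, limit=0) — eval_a: total=-6, then count=0, then delta=1, then (idx=0), then delta=1, then (pos=0), then delta=3, then (idx=1), then delta=3, then (pos=0), then delta=5, then (idx=2), then delta=5, then (pos=0), then delta=7, then (idx=3), then delta=7, then (pos=0), then delta=9, then (idx=4), then delta=9, then (pos=0), then delta=11, then (idx=5), then delta=11, then (pos=0), then delta=13, then count=-6, then returns 78; eval_b: total=-6, then (step < total) is false, then count=0, then delta=1, then (idx=0), then delta=1, then (pos=0), then delta=3, then (idx=1), then delta=3, then (pos=0), then delta=5, then (idx=2), then delta=5, then (pos=0), then delta=7, then (idx=3), then delta=7, then (pos=0), then delta=9, then (idx=4), then delta=9, then (pos=0), then delta=11, then (idx=5), then delta=11, then (pos=0), then delta=13, then count=-6, then returns 78; agreement on 78.
verdict: equivalent


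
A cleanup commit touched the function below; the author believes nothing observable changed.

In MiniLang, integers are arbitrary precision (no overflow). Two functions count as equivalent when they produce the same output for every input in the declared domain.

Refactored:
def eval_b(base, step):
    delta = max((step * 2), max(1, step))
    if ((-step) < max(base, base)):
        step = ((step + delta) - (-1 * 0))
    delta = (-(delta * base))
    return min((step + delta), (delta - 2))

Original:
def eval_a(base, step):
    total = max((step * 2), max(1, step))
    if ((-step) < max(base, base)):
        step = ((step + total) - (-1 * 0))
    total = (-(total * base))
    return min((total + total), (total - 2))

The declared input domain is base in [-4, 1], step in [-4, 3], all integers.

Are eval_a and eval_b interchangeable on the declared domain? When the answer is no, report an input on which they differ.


These are not equivalent — on base=-4, step=-4 the outputs split (2 vs 0).
eval_a: total := 1 | ((-step) < max(base, base)): false | total := 4 | result 2
eval_b: delta := 1 | ((-step) < max(base, base)): false | delta := 4 | result 0
verdict: not equivalent; witness: base=-4, step=-4


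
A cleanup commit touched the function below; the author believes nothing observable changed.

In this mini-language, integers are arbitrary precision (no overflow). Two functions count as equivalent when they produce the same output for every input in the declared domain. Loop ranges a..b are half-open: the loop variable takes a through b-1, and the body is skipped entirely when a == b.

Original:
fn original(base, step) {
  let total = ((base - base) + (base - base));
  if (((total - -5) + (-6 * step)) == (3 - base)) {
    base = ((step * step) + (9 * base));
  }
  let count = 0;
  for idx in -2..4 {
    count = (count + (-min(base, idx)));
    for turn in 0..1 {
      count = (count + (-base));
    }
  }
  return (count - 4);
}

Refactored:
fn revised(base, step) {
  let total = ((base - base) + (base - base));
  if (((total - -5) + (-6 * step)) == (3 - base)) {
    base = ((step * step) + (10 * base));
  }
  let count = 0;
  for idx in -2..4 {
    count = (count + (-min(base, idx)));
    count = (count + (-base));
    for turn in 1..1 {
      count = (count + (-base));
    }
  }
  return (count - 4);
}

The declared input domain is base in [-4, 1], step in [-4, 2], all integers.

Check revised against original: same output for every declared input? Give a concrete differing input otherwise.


On input base=-2, step=0, original returns 212 while revised returns 236.
verdict: not equivalent; witness: base=-2, step=0


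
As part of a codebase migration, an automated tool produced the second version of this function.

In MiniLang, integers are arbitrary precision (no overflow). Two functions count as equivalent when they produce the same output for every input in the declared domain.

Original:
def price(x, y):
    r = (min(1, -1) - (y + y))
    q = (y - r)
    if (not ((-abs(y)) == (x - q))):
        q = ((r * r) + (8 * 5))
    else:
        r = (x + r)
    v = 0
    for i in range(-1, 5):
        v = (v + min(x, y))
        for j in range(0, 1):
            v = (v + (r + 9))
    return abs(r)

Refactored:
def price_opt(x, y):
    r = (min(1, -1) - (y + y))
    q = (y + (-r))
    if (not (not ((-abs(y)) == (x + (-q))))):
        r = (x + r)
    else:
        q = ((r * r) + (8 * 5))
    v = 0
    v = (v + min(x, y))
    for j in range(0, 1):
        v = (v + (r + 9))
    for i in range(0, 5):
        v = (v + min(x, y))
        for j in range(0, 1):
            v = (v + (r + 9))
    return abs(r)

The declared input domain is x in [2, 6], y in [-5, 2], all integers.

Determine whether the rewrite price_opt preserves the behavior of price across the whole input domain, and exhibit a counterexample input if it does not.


Changes here: arithmetic usage differs; constant usage differs; statement counts differ; min/max/abs usage differs; boolean connective usage differs; loop structure differs; the full 40-point sweep finds no disagreement.
verdict: equivalent


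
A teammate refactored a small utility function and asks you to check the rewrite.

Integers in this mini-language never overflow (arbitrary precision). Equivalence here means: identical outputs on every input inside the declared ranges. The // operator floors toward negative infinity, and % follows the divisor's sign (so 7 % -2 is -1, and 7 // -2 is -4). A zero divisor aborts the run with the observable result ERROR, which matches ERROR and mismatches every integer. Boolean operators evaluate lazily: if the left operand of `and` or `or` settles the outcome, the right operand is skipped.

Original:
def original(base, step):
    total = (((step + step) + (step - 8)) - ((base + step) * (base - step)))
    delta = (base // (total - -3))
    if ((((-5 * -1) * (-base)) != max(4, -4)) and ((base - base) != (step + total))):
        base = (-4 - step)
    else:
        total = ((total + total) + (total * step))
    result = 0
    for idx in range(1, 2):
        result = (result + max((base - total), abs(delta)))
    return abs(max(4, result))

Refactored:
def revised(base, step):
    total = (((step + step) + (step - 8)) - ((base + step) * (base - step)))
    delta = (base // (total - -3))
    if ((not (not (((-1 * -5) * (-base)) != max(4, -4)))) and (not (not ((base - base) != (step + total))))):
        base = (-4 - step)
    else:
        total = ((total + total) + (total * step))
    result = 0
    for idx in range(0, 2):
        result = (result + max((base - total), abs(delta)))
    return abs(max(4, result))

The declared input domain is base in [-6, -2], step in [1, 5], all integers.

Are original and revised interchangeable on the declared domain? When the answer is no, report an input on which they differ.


Take base=-6, step=1.
original: total becomes -40; next delta becomes 0; next ((((-5 * -1) * (-base)) != max(4, -4)) and ((base - base) != (step + total))) evaluates to true; next base becomes -5; next result becomes 0; next at idx=1:; next result becomes 35; next final value 35
revised: total becomes -40; next delta becomes 0; next ((not (not (((-1 * -5) * (-base)) != max(4, -4)))) and (not (not ((base - base) != (step + total))))) evaluates to true; next base becomes -5; next result becomes 0; next at idx=0:; next result becomes 35; next at idx=1:; next result becomes 70; next final value 70
35 against 70: the behavior changed.
verdict: not equivalent; witness: base=-6, step=1


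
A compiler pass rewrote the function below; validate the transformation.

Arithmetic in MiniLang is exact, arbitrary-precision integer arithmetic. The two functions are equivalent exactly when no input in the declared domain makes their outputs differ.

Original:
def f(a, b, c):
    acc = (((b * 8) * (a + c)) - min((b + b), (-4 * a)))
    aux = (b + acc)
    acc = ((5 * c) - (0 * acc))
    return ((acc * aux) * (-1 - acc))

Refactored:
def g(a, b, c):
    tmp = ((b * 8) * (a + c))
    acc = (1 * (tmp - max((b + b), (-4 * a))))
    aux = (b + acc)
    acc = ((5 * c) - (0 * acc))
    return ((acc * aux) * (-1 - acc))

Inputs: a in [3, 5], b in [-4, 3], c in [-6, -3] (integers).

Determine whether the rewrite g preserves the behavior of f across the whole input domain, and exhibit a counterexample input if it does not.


Take a=3, b=-4, c=-6.
f: acc = 108; aux = 104; acc = -30; return -90480
g: tmp = 96; acc = 104; aux = 100; acc = -30; return -87000
-90480 and -87000 differ, so these are not the same function on this domain.
verdict: not equivalent; witness: a=3, b=-4, c=-6


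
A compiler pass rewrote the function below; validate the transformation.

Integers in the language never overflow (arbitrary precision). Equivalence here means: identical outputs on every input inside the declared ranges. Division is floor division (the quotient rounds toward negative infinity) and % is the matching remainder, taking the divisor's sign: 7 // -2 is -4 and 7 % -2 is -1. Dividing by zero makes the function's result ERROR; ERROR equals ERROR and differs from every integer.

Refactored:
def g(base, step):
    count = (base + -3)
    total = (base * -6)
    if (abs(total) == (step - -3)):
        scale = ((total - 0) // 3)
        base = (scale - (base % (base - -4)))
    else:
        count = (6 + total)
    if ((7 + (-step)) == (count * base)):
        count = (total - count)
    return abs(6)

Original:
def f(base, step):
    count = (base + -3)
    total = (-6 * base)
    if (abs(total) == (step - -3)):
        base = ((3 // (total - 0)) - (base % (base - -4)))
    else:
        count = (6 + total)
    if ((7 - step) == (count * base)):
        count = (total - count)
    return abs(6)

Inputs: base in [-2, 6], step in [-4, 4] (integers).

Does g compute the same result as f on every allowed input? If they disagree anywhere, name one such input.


These are not equivalent — on base=0, step=-3 the outputs split (ERROR vs 6).
f: count = -3; total = 0; (abs(total) == (step - -3)) -> true; division by zero -> ERROR
g: count = -3; total = 0; (abs(total) == (step - -3)) -> true; scale = 0; base = 0; ((7 + (-step)) == (count * base)) -> false; return 6
verdict: not equivalent; witness: base=0, step=-3


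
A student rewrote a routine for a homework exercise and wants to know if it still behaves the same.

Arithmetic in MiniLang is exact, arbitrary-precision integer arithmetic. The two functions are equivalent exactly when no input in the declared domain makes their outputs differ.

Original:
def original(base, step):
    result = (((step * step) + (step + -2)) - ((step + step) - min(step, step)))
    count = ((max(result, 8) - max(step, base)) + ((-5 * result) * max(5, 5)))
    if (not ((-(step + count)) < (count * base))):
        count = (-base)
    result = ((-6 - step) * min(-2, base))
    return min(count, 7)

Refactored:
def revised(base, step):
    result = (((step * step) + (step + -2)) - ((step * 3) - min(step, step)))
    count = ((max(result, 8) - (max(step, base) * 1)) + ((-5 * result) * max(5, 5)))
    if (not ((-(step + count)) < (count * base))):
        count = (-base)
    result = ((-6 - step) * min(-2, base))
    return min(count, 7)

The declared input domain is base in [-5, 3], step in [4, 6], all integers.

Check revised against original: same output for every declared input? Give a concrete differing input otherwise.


These are not equivalent — on base=-5, step=4 the outputs split (-340 vs -244).
original: result = 14; count = -340; (not ((-(step + count)) < (count * base))) -> false; result = 50; return -340
revised: result = 10; count = -244; (not ((-(step + count)) < (count * base))) -> false; result = 50; return -244
verdict: not equivalent; witness: base=-5, step=4
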